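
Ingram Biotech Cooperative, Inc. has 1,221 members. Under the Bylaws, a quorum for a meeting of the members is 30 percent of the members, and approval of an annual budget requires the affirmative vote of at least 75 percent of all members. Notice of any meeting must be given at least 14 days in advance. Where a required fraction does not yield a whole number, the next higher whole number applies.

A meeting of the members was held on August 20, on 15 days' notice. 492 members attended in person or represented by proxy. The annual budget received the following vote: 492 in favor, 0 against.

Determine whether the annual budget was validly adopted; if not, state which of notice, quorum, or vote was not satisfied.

Notice: 15 days given; 14 required. Satisfied.
Quorum: 30% of 1,221 = 366.30, rounded up to 367; 492 present. Satisfied.
Vote: requires three-fourths of all members (1,221); 3/4 of 1221 = 915.75, rounded up to 916, so 916 needed; 492 in favor. Not satisfied.

Invalid — vote requirement not satisfied.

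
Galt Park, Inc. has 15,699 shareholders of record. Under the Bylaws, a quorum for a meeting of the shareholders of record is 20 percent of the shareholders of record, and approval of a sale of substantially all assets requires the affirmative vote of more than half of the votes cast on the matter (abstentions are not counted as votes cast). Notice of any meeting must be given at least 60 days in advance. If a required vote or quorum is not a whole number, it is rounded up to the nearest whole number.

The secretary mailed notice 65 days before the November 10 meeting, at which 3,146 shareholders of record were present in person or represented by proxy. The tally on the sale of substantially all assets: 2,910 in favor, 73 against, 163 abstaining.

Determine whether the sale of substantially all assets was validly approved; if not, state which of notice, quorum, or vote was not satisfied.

Valid — all requirements satisfied.

Notice: 65 days given; 60 required. Satisfied.
Quorum: 20% of 15,699 = 3,139.80, rounded up to 3,140; 3,146 present. Satisfied.
Vote: requires a majority of the votes cast (3,146 − 163 abstaining = 2,983); a majority of 2983 is 1492, so 1,492 needed; 2,910 in favor. Satisfied.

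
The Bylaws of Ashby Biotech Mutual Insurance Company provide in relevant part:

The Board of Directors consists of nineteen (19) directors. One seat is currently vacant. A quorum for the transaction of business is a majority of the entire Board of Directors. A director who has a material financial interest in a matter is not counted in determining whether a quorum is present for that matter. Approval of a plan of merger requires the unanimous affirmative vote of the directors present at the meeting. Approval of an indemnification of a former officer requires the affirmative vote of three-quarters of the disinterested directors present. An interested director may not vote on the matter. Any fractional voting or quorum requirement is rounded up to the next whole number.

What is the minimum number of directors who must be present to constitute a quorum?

A majority of 19 is 10.

10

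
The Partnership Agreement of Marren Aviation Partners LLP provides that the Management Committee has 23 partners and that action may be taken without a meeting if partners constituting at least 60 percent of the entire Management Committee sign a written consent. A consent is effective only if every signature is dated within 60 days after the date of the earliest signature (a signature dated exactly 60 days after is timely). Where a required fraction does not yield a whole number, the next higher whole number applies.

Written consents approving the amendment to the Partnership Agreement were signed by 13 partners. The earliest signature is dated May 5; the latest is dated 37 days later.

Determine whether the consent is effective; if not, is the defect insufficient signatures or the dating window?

Signatures required: at least 60 percent of 23 — 3/5 of 23 = 13.80, rounded up to 14, so 14 needed; 13 signed. Insufficient.
Dating window: the latest signature is 37 days after the earliest; the limit is 60 days. Within the window.

Not effective — insufficient signatures.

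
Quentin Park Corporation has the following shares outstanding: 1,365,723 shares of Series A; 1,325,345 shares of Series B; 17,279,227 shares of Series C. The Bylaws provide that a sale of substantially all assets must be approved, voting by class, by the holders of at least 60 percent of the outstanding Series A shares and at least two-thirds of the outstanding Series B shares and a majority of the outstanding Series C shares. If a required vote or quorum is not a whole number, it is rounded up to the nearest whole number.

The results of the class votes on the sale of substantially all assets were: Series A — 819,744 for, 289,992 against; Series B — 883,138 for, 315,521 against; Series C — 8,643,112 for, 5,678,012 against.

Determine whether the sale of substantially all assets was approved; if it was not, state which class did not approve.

Series A: 3/5 of 1365723 = 819433.80, rounded up to 819434; 819,434 required, 819,744 in favor — approved.
Series B: 2/3 of 1325345 = 883563.33, rounded up to 883564; 883,564 required, 883,138 in favor — not approved.
Series C: a majority of 17279227 is 8639614; 8,639,614 required, 8,643,112 in favor — approved.

Not approved — the Series B shares did not give the required vote.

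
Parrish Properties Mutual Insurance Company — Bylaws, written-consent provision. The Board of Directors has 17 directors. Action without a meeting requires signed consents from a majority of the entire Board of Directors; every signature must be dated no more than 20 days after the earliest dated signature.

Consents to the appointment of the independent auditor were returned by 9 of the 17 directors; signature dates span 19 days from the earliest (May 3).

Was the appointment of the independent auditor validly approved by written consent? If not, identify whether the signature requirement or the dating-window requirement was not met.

Effective — both the signature and dating-window requirements are satisfied.

Signatures required: a majority of 17 — a majority of 17 is 9, so 9 needed; 9 signed. Sufficient.
Dating window: the latest signature is 19 days after the earliest; the limit is 20 days. Within the window.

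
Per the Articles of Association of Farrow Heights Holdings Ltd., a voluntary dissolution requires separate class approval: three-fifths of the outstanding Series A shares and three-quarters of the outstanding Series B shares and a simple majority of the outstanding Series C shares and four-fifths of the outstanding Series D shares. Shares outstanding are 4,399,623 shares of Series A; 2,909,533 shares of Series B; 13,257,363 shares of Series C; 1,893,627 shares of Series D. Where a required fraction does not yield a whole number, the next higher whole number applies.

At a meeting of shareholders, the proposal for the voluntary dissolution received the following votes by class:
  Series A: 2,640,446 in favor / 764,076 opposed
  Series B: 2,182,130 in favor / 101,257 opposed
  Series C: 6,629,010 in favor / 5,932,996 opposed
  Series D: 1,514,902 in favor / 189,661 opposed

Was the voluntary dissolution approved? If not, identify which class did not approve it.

Series A: 3/5 of 4399623 = 2639773.80, rounded up to 2639774; 2,639,774 required, 2,640,446 in favor — approved.
Series B: 3/4 of 2909533 = 2182149.75, rounded up to 2182150; 2,182,150 required, 2,182,130 in favor — not approved.
Series C: a majority of 13257363 is 6628682; 6,628,682 required, 6,629,010 in favor — approved.
Series D: 4/5 of 1893627 = 1514901.60, rounded up to 1514902; 1,514,902 required, 1,514,902 in favor — approved.

Not approved — the Series B shares did not give the required vote.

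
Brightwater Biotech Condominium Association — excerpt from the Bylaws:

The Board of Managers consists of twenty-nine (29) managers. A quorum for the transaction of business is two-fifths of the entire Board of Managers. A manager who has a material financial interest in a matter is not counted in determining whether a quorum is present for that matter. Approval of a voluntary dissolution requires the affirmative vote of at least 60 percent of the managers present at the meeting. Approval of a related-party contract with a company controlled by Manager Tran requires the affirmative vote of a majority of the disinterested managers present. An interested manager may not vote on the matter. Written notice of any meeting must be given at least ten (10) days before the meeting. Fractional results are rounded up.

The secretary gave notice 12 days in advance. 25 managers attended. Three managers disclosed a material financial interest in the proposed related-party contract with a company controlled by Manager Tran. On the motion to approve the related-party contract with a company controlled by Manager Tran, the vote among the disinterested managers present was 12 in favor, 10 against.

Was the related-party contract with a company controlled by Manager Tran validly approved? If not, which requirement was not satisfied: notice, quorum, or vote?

Valid — all requirements satisfied.

Notice: 12 days given; 10 required (12 ≥ 10). Satisfied.
Quorum: 25 present, but the 3 interested managers do not count, leaving 22. Quorum is 12. Satisfied.
Vote: the related-party contract with a company controlled by Manager Tran requires a majority of the disinterested managers present (25 − 3 = 22). A majority of 22 is 12, so 12 affirmative votes are needed; 12 voted in favor. Satisfied.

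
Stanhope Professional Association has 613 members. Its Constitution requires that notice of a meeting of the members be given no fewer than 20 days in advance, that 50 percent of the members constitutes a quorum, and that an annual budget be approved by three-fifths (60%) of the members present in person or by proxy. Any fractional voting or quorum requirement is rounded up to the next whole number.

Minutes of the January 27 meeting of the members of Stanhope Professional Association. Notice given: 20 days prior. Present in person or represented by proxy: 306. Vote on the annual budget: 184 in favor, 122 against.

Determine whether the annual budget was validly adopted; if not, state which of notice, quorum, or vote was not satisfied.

Invalid — quorum requirement not satisfied.

Notice: 20 days given; 20 required. Satisfied.
Quorum: 50% of 613 = 306.50, rounded up to 307; 306 present. Not satisfied.
Vote: requires three-fifths of those present (306); 3/5 of 306 = 183.60, rounded up to 184, so 184 needed; 184 in favor. Satisfied.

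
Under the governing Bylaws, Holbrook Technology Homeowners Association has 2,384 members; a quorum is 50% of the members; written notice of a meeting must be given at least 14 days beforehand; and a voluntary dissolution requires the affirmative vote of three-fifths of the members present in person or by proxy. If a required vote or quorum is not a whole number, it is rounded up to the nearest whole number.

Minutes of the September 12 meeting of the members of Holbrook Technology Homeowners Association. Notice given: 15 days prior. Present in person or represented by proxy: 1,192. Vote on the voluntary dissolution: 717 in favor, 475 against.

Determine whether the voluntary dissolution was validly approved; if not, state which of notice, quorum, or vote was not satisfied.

Notice: 15 days given; 14 required. Satisfied.
Quorum: 50% of 2,384 = 1,192; 1,192 present. Satisfied.
Vote: requires three-fifths of those present (1,192); 3/5 of 1192 = 715.20, rounded up to 716, so 716 needed; 717 in favor. Satisfied.

Valid — all requirements satisfied.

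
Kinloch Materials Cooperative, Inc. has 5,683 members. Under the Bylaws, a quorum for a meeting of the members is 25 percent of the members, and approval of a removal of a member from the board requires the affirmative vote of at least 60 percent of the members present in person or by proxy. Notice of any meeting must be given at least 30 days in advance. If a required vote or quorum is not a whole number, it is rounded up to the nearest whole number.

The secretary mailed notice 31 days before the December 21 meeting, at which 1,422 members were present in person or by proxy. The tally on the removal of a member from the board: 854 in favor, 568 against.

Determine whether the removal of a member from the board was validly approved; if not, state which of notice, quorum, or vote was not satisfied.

Valid — all requirements satisfied.

Notice: 31 days given; 30 required. Satisfied.
Quorum: 25% of 5,683 = 1,420.75, rounded up to 1,421; 1,422 present. Satisfied.
Vote: requires three-fifths of those present (1,422); 3/5 of 1422 = 853.20, rounded up to 854, so 854 needed; 854 in favor. Satisfied.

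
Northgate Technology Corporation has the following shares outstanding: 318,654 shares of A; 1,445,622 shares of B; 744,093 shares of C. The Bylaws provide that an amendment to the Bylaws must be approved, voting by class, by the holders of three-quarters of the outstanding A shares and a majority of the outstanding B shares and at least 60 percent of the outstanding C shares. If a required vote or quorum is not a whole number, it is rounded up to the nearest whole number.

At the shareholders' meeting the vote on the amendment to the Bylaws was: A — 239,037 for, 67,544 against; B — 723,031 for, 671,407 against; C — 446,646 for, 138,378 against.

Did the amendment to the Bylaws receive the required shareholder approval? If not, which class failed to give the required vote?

Approved — every class gave the required vote.

A: 3/4 of 318654 = 238990.50, rounded up to 238991; 238,991 required, 239,037 in favor — approved.
B: a majority of 1445622 is 722812; 722,812 required, 723,031 in favor — approved.
C: 3/5 of 744093 = 446455.80, rounded up to 446456; 446,456 required, 446,646 in favor — approved.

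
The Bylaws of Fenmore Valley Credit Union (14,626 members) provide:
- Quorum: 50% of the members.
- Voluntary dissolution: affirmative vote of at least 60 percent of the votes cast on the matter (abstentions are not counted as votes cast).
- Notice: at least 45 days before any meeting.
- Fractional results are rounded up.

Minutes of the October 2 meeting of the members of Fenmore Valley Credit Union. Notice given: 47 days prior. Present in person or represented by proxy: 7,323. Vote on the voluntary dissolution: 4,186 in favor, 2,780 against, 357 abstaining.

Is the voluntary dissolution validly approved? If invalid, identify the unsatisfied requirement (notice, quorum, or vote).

Valid — all requirements satisfied.

Notice: 47 days given; 45 required. Satisfied.
Quorum: 50% of 14,626 = 7,313; 7,323 present. Satisfied.
Vote: requires three-fifths of the votes cast (7,323 − 357 abstaining = 6,966); 3/5 of 6966 = 4179.60, rounded up to 4180, so 4,180 needed; 4,186 in favor. Satisfied.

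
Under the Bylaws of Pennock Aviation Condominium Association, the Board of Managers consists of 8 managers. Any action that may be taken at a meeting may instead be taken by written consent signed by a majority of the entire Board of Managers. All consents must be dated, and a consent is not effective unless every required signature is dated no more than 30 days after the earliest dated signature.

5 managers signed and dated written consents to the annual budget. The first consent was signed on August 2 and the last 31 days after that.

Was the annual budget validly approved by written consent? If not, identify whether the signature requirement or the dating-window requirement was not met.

Signatures required: a majority of 8 — a majority of 8 is 5, so 5 needed; 5 signed. Sufficient.
Dating window: the latest signature is 31 days after the earliest; the limit is 30 days. Outside the window.

Not effective — dating-window requirement not satisfied.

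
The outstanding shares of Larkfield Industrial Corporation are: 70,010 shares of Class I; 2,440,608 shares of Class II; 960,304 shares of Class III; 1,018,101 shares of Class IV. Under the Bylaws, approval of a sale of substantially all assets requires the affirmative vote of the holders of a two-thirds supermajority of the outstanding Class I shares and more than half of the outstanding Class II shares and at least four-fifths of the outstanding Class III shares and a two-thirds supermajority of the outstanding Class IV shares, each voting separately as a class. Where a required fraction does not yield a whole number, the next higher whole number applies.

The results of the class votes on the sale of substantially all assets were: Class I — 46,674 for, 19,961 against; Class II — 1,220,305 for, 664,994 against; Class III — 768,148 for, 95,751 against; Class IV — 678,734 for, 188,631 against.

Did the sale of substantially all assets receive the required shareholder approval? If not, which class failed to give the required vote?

Not approved — the Class III shares did not give the required vote.

Class I: 2/3 of 70010 = 46673.33, rounded up to 46674; 46,674 required, 46,674 in favor — approved.
Class II: a majority of 2440608 is 1220305; 1,220,305 required, 1,220,305 in favor — approved.
Class III: 4/5 of 960304 = 768243.20, rounded up to 768244; 768,244 required, 768,148 in favor — not approved.
Class IV: 2/3 of 1018101 = 678734; 678,734 required, 678,734 in favor — approved.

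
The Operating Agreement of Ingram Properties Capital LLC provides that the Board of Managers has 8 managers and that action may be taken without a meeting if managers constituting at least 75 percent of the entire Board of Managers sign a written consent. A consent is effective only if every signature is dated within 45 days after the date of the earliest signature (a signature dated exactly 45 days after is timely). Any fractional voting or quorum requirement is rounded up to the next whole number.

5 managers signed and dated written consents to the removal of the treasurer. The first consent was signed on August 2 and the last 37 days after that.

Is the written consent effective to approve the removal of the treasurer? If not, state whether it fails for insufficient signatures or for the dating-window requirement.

Not effective — insufficient signatures.

Signatures required: at least 75 percent of 8 — 3/4 of 8 = 6, so 6 needed; 5 signed. Insufficient.
Dating window: the latest signature is 37 days after the earliest; the limit is 45 days. Within the window.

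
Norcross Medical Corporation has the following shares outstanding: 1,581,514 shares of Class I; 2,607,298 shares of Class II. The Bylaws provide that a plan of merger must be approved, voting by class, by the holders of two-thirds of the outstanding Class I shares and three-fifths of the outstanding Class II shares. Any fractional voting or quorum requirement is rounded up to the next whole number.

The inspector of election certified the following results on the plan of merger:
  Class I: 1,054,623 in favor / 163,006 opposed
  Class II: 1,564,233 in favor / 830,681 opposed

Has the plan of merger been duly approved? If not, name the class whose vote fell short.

Not approved — the Class II shares did not give the required vote.

Class I: 2/3 of 1581514 = 1054342.67, rounded up to 1054343; 1,054,343 required, 1,054,623 in favor — approved.
Class II: 3/5 of 2607298 = 1564378.80, rounded up to 1564379; 1,564,379 required, 1,564,233 in favor — not approved.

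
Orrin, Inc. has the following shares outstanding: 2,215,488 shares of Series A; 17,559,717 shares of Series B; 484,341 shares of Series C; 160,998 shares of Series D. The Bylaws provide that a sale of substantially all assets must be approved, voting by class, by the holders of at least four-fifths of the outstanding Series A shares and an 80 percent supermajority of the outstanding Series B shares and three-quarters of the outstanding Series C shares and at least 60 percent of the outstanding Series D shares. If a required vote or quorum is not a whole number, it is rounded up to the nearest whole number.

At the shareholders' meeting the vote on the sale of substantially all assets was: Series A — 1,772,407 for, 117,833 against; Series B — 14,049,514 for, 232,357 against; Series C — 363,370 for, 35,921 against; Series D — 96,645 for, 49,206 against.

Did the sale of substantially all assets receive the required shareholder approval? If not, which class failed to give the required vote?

Approved — every class gave the required vote.

Series A: 4/5 of 2215488 = 1772390.40, rounded up to 1772391; 1,772,391 required, 1,772,407 in favor — approved.
Series B: 4/5 of 17559717 = 14047773.60, rounded up to 14047774; 14,047,774 required, 14,049,514 in favor — approved.
Series C: 3/4 of 484341 = 363255.75, rounded up to 363256; 363,256 required, 363,370 in favor — approved.
Series D: 3/5 of 160998 = 96598.80, rounded up to 96599; 96,599 required, 96,645 in favor — approved.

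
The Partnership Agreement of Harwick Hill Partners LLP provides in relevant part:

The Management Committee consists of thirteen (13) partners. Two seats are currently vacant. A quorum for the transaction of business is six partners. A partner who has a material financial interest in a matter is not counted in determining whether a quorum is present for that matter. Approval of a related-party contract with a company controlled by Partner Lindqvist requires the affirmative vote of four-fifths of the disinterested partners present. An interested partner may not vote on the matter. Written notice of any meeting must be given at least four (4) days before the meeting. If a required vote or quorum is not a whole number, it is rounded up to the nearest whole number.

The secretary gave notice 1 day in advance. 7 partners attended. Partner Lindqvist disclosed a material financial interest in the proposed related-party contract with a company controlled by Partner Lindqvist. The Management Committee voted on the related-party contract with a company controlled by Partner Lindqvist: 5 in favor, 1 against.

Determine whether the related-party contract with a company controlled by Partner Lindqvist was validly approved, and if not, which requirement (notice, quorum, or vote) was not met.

Invalid — notice requirement not satisfied.

Notice: 1 day given; 4 required (1 < 4). Not satisfied.
Quorum: 7 present, but the 1 interested partner does not count, leaving 6. Quorum is 6. Satisfied.
Vote: the related-party contract with a company controlled by Partner Lindqvist requires four-fifths of the disinterested partners present (7 − 1 = 6). 4/5 of 6 = 4.80, rounded up to 5, so 5 affirmative votes are needed; 5 voted in favor. Satisfied.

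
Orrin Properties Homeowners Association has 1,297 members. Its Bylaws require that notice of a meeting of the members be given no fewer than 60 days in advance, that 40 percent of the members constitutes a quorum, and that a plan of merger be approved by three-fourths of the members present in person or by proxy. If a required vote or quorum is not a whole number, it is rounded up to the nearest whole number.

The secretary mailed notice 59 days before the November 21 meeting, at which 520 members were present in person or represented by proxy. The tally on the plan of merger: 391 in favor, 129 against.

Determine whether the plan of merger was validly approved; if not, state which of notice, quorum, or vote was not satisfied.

Invalid — notice requirement not satisfied.

Notice: 59 days given; 60 required. Not satisfied.
Quorum: 40% of 1,297 = 518.80, rounded up to 519; 520 present. Satisfied.
Vote: requires three-fourths of those present (520); 3/4 of 520 = 390, so 390 needed; 391 in favor. Satisfied.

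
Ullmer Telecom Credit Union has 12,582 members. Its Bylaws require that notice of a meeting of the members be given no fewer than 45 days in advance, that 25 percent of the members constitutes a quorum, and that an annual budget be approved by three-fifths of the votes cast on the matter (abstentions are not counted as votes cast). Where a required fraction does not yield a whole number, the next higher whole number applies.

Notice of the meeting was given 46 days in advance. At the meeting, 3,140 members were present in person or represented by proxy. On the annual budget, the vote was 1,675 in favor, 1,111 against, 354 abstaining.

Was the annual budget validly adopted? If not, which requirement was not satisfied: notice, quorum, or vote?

Notice: 46 days given; 45 required. Satisfied.
Quorum: 25% of 12,582 = 3,145.50, rounded up to 3,146; 3,140 present. Not satisfied.
Vote: requires three-fifths of the votes cast (3,140 − 354 abstaining = 2,786); 3/5 of 2786 = 1671.60, rounded up to 1672, so 1,672 needed; 1,675 in favor. Satisfied.

Invalid — quorum requirement not satisfied.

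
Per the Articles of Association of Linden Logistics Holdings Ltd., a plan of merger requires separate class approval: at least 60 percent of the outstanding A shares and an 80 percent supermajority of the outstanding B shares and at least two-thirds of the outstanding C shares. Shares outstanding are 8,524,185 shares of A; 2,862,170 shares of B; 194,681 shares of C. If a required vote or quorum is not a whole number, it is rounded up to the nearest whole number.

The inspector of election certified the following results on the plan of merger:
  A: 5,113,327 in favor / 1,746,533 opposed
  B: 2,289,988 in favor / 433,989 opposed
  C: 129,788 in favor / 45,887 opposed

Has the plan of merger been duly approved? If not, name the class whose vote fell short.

A: 3/5 of 8524185 = 5114511; 5,114,511 required, 5,113,327 in favor — not approved.
B: 4/5 of 2862170 = 2289736; 2,289,736 required, 2,289,988 in favor — approved.
C: 2/3 of 194681 = 129787.33, rounded up to 129788; 129,788 required, 129,788 in favor — approved.

Not approved — the A shares did not give the required vote.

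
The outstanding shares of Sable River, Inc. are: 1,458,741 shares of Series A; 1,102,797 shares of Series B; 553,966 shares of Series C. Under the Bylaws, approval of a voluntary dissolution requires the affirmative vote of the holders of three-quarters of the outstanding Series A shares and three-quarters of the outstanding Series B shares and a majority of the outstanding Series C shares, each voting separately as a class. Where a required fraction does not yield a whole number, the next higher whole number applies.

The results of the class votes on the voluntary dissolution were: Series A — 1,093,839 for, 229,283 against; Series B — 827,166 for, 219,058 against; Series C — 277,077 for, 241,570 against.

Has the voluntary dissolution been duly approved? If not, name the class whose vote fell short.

Series A: 3/4 of 1458741 = 1094055.75, rounded up to 1094056; 1,094,056 required, 1,093,839 in favor — not approved.
Series B: 3/4 of 1102797 = 827097.75, rounded up to 827098; 827,098 required, 827,166 in favor — approved.
Series C: a majority of 553966 is 276984; 276,984 required, 277,077 in favor — approved.

Not approved — the Series A shares did not give the required vote.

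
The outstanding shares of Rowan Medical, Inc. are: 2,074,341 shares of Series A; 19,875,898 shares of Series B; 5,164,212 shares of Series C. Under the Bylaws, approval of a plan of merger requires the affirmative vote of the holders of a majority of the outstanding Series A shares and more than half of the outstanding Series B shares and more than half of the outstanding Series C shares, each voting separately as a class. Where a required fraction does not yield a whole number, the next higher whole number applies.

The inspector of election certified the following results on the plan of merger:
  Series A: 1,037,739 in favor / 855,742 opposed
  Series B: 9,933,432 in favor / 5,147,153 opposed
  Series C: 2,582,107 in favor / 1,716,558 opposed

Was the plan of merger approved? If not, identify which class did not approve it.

Not approved — the Series B shares did not give the required vote.

Series A: a majority of 2074341 is 1037171; 1,037,171 required, 1,037,739 in favor — approved.
Series B: a majority of 19875898 is 9937950; 9,937,950 required, 9,933,432 in favor — not approved.
Series C: a majority of 5164212 is 2582107; 2,582,107 required, 2,582,107 in favor — approved.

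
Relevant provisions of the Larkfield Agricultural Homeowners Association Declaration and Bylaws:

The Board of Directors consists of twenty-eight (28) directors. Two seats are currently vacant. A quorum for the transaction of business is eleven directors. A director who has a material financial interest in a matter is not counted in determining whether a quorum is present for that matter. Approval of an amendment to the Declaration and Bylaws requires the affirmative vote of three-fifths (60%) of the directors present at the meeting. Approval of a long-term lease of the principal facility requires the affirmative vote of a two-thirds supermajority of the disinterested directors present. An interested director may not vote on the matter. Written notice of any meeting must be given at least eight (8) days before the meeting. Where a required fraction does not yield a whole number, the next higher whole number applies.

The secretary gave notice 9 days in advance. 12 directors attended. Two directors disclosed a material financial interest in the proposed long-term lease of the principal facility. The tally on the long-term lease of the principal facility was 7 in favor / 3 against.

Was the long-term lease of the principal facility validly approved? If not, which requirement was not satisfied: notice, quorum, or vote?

Notice: 9 days given; 8 required (9 ≥ 8). Satisfied.
Quorum: 12 present, but the 2 interested directors do not count, leaving 10. Quorum is 11. Not satisfied.
Vote: the long-term lease of the principal facility requires two-thirds of the disinterested directors present (12 − 2 = 10). 2/3 of 10 = 6.67, rounded up to 7, so 7 affirmative votes are needed; 7 voted in favor. Satisfied. (Moot — without a quorum no business can be validly transacted.)

Invalid — quorum requirement not satisfied.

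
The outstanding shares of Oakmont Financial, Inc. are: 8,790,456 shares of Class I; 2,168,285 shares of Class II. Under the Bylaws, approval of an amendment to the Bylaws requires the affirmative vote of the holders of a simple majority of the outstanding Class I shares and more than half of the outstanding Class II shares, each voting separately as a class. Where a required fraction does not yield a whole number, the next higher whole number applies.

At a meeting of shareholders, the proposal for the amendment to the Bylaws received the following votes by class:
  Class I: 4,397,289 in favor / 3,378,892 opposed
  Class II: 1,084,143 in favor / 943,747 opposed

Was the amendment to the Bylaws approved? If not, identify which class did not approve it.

Approved — every class gave the required vote.

Class I: a majority of 8790456 is 4395229; 4,395,229 required, 4,397,289 in favor — approved.
Class II: a majority of 2168285 is 1084143; 1,084,143 required, 1,084,143 in favor — approved.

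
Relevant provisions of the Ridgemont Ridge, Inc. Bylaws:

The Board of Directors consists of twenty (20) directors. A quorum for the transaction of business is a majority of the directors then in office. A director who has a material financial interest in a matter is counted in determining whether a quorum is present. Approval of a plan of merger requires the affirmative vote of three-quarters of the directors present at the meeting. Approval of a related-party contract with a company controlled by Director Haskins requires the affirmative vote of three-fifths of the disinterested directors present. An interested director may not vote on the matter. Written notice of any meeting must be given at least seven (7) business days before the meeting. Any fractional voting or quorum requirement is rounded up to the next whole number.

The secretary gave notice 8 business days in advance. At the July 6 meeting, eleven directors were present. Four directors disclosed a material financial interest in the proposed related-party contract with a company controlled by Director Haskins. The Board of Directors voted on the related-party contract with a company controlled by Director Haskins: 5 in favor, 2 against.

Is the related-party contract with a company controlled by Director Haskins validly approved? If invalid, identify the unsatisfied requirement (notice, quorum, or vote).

Valid — all requirements satisfied.

Notice: 8 business days given; 7 required (8 ≥ 7). Satisfied.
Quorum: 11 present (interested directors count toward quorum); quorum is 11. Satisfied.
Vote: the related-party contract with a company controlled by Director Haskins requires three-fifths of the disinterested directors present (11 − 4 = 7). 3/5 of 7 = 4.20, rounded up to 5, so 5 affirmative votes are needed; 5 voted in favor. Satisfied.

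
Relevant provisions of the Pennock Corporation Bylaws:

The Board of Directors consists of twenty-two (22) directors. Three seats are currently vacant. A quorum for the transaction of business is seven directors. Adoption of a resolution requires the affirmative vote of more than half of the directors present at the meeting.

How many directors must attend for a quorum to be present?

The quorum is fixed at 7.

7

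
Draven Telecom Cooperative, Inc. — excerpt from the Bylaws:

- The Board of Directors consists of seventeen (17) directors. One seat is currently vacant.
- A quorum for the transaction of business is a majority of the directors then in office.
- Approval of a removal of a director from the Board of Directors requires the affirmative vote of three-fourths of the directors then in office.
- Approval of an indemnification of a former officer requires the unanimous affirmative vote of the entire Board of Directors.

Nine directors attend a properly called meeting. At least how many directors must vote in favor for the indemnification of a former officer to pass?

The indemnification of a former officer requires the unanimous vote of the entire Board of Directors (17).
Unanimous means all 17.
(Only 9 can vote, so the indemnification of a former officer cannot pass at this meeting, but the required vote is still 17.)

17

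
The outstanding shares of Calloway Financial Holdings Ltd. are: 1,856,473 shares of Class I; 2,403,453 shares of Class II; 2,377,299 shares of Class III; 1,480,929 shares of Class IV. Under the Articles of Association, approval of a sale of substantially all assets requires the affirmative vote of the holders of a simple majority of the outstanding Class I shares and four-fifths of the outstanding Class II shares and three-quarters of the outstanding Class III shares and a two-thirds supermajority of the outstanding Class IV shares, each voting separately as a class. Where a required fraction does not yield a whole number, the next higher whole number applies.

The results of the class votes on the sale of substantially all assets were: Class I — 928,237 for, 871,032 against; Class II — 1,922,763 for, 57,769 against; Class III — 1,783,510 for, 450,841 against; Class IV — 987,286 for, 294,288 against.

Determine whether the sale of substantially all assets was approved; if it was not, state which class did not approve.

Approved — every class gave the required vote.

Class I: a majority of 1856473 is 928237; 928,237 required, 928,237 in favor — approved.
Class II: 4/5 of 2403453 = 1922762.40, rounded up to 1922763; 1,922,763 required, 1,922,763 in favor — approved.
Class III: 3/4 of 2377299 = 1782974.25, rounded up to 1782975; 1,782,975 required, 1,783,510 in favor — approved.
Class IV: 2/3 of 1480929 = 987286; 987,286 required, 987,286 in favor — approved.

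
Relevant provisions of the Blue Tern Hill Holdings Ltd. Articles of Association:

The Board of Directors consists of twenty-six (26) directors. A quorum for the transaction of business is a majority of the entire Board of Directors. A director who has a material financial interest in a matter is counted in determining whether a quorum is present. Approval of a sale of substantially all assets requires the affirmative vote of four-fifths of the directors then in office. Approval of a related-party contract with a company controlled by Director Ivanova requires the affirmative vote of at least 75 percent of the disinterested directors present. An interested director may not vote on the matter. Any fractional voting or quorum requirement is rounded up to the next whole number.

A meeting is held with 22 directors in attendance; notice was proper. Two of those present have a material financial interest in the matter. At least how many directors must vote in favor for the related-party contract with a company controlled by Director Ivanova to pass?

The related-party contract with a company controlled by Director Ivanova requires three-fourths of the disinterested directors present (22 − 2 = 20).
3/4 of 20 = 15.

15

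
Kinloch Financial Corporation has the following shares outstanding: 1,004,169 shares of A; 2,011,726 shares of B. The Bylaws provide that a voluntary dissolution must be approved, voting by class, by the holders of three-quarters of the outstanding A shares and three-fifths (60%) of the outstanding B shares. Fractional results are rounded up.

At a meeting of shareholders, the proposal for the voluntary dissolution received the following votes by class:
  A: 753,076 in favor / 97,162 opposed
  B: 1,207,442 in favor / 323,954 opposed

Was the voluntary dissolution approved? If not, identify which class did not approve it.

A: 3/4 of 1004169 = 753126.75, rounded up to 753127; 753,127 required, 753,076 in favor — not approved.
B: 3/5 of 2011726 = 1207035.60, rounded up to 1207036; 1,207,036 required, 1,207,442 in favor — approved.

Not approved — the A shares did not give the required vote.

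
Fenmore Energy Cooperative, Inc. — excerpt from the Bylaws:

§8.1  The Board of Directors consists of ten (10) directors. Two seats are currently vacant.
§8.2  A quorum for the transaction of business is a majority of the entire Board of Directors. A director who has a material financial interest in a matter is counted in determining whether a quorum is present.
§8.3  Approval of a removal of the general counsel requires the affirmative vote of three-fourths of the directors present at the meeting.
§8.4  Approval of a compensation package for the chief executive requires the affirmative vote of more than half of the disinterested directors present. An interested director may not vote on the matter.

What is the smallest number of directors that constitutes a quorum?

6

A majority of 10 is 6.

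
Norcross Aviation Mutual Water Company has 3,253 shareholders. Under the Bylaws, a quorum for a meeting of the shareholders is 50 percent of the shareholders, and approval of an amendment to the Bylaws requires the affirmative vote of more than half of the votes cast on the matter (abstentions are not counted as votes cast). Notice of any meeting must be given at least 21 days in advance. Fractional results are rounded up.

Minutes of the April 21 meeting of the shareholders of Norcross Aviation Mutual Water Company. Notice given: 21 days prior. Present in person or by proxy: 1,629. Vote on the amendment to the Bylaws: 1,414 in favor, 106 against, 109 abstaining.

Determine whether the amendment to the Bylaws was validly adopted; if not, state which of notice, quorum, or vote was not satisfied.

Notice: 21 days given; 21 required. Satisfied.
Quorum: 50% of 3,253 = 1,626.50, rounded up to 1,627; 1,629 present. Satisfied.
Vote: requires a majority of the votes cast (1,629 − 109 abstaining = 1,520); a majority of 1520 is 761, so 761 needed; 1,414 in favor. Satisfied.

Valid — all requirements satisfied.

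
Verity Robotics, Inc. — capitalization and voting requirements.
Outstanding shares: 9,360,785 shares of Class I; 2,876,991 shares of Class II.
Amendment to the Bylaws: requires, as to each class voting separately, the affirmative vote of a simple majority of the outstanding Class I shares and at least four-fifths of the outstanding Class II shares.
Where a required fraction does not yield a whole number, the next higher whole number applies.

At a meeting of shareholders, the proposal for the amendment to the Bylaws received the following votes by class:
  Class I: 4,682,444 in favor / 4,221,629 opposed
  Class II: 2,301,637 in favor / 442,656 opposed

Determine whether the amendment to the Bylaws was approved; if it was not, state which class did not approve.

Approved — every class gave the required vote.

Class I: a majority of 9360785 is 4680393; 4,680,393 required, 4,682,444 in favor — approved.
Class II: 4/5 of 2876991 = 2301592.80, rounded up to 2301593; 2,301,593 required, 2,301,637 in favor — approved.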